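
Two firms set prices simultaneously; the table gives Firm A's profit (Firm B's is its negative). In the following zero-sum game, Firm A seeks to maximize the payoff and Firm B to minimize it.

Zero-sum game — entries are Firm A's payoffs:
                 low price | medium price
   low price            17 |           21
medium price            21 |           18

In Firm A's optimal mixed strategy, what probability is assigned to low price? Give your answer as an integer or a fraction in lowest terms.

3/7

Row minima are 17 and 18, so Firm A's maximin is 18; column maxima are 21 and 21, so Firm B's minimax is 21. These differ, so the equilibrium is in mixed strategies.
Let Firm A play low price with probability p. Firm B is indifferent when 17p + 21(1−p) = 21p + 18(1−p), giving p = 3/7.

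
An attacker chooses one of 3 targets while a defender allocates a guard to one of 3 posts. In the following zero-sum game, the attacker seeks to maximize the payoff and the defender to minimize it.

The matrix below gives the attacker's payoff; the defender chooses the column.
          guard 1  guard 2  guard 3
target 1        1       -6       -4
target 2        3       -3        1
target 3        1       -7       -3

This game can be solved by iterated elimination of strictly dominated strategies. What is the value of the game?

Row target 1 is strictly dominated by row target 2 (3>1, -3>-6, 1>-4); eliminate target 1.
Column guard 3 is strictly dominated by guard 2 for the defender (-3<1, -7<-3); eliminate guard 3.
Row target 3 is strictly dominated by row target 2 (3>1, -3>-7); eliminate target 3.
Column guard 1 is strictly dominated by guard 2 for the defender (-3<3); eliminate guard 1.
Only (target 2, guard 2) remains, with payoff -3.

-3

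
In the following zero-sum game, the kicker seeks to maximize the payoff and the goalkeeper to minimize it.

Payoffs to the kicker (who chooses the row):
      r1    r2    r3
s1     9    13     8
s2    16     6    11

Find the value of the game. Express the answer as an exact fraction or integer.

Column r1 is strictly dominated by r3 for the goalkeeper (it gives the kicker more in every row).
The remaining 2×2 game on (s1, s2) × (r2, r3) has no saddle point. Let the kicker play s1 with probability p; indifference gives 13p + 6(1−p) = 8p + 11(1−p), so p = 1/2.
Similarly the goalkeeper's optimal q on r2 is 3/10, and the value is 13·(3/10) + (8)·(7/10) = 19/2.

19/2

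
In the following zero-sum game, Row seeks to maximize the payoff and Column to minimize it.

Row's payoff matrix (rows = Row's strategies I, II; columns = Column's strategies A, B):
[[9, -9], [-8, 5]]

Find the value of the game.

Row minima are -9 and -8, so Row's maximin is -8; column maxima are 9 and 5, so Column's minimax is 5. These differ, so the equilibrium is in mixed strategies.
Let Row play I with probability p. Column is indifferent when 9p − 8(1−p) = −9p + 5(1−p), giving p = 13/31.
Let Column play A with probability q. Row is indifferent when 9q − 9(1−q) = −8q + 5(1−q), giving q = 14/31.
The value is 9·(14/31) + (-9)·(17/31) = -27/31.

-27/31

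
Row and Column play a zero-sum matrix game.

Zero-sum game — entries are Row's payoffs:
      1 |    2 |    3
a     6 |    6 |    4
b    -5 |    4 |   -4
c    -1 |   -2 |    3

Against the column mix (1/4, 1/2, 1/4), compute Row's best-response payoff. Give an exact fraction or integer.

a: (6)·(1/4) + (6)·(1/2) + (4)·(1/4) = 11/2.
b: (-5)·(1/4) + (4)·(1/2) + (-4)·(1/4) = -1/4.
c: (-1)·(1/4) + (-2)·(1/2) + (3)·(1/4) = -1/2.
The best pure response is a with expected payoff 11/2.

11/2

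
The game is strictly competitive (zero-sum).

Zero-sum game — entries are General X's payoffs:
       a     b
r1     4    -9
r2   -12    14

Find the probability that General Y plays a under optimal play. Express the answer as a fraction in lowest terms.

23/39

Row minima are -9 and -12, so General X's maximin is -9; column maxima are 4 and 14, so General Y's minimax is 4. These differ, so the equilibrium is in mixed strategies.
Let General Y play a with probability q. General X is indifferent when 4q − 9(1−q) = −12q + 14(1−q), giving q = 23/39.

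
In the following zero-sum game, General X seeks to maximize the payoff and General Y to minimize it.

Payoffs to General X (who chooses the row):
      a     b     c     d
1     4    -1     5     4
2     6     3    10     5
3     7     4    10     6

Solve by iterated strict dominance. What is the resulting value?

Row 1 is strictly dominated by row 2 (6>4, 3>-1, 10>5, 5>4); eliminate 1.
Column c is strictly dominated by a for General Y (6<10, 7<10); eliminate c.
Column d is strictly dominated by b for General Y (3<5, 4<6); eliminate d.
Row 2 is strictly dominated by row 3 (7>6, 4>3); eliminate 2.
Column a is strictly dominated by b for General Y (4<7); eliminate a.
Only (3, b) remains, with payoff 4.

4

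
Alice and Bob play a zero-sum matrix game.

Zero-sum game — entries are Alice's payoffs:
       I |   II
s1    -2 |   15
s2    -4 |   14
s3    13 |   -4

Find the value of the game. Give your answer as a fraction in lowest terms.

11/2

Row s2 is strictly dominated by row s1, so Alice never plays it.
The remaining 2×2 game on (s1, s3) × (I, II) has no saddle point. Let Alice play s1 with probability p; indifference gives −2p + 13(1−p) = 15p − 4(1−p), so p = 1/2.
Similarly Bob's optimal q on I is 19/34, and the value is -2·(19/34) + (15)·(15/34) = 11/2.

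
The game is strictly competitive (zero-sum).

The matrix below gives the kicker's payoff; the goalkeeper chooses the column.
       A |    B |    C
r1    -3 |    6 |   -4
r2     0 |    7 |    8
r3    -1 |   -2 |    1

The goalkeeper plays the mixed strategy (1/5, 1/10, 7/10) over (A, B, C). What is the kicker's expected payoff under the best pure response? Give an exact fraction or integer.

r1: (-3)·(1/5) + (6)·(1/10) + (-4)·(7/10) = -14/5.
r2: (0)·(1/5) + (7)·(1/10) + (8)·(7/10) = 63/10.
r3: (-1)·(1/5) + (-2)·(1/10) + (1)·(7/10) = 3/10.
The best pure response is r2 with expected payoff 63/10.

63/10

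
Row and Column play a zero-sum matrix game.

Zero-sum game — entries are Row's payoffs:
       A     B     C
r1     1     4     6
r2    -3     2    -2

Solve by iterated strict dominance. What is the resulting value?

Row r2 is strictly dominated by row r1 (1>-3, 4>2, 6>-2); eliminate r2.
Column C is strictly dominated by A for Column (1<6); eliminate C.
Column B is strictly dominated by A for Column (1<4); eliminate B.
Only (r1, A) remains, with payoff 1.

1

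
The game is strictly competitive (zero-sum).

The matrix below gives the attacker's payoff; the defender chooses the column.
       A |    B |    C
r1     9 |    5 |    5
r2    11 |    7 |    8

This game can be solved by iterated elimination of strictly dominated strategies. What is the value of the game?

7

Row r1 is strictly dominated by row r2 (11>9, 7>5, 8>5); eliminate r1.
Column C is strictly dominated by B for the defender (7<8); eliminate C.
Column A is strictly dominated by B for the defender (7<11); eliminate A.
Only (r2, B) remains, with payoff 7.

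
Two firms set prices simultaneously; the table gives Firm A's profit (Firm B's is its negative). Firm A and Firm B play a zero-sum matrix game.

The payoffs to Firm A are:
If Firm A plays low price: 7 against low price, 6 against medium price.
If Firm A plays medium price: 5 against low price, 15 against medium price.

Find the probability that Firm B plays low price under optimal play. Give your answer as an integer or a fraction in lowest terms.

9/11

Row minima are 6 and 5, so Firm A's maximin is 6; column maxima are 7 and 15, so Firm B's minimax is 7. These differ, so the equilibrium is in mixed strategies.
Let Firm B play low price with probability q. Firm A is indifferent when 7q + 6(1−q) = 5q + 15(1−q), giving q = 9/11.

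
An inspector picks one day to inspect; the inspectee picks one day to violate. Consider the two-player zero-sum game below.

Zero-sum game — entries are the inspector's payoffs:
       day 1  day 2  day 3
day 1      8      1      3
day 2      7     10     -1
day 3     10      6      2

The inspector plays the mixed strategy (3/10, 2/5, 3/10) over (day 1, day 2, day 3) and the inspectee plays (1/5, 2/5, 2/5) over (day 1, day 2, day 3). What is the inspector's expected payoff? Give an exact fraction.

Against (1/5, 2/5, 2/5), each row's expected payoff is day 1: 16/5; day 2: 5; day 3: 26/5.
Taking the (3/10, 2/5, 3/10)-weighted average: (3/10)·(16/5) + (2/5)·(5) + (3/10)·(26/5) = 113/25.

113/25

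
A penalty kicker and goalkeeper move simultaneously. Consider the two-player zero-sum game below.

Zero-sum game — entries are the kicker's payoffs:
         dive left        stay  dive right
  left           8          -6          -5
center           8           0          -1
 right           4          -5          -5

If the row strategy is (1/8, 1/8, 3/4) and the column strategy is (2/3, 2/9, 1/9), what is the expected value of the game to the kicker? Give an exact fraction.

11/6

Against (2/3, 2/9, 1/9), each row's expected payoff is left: 31/9; center: 47/9; right: 1.
Taking the (1/8, 1/8, 3/4)-weighted average: (1/8)·(31/9) + (1/8)·(47/9) + (3/4)·(1) = 11/6.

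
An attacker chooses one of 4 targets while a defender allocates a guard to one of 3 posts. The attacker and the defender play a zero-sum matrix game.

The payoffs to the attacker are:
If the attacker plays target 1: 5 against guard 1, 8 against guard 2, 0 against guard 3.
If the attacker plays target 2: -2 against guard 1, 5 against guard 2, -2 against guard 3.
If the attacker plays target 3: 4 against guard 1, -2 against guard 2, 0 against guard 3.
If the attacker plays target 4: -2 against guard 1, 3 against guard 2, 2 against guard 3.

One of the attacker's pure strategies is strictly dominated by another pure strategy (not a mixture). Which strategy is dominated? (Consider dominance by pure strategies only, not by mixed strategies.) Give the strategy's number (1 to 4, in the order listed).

Compare target 2 with target 1: 5 > -2, 8 > 5, 0 > -2.
So target 1 strictly dominates target 2 for the attacker; target 2 is strictly dominated.

2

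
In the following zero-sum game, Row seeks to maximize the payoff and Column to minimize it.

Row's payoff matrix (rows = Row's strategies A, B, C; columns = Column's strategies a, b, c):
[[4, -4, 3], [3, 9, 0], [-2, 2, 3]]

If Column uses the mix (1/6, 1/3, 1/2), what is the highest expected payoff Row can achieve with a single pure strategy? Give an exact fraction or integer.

7/2

A: (4)·(1/6) + (-4)·(1/3) + (3)·(1/2) = 5/6.
B: (3)·(1/6) + (9)·(1/3) + (0)·(1/2) = 7/2.
C: (-2)·(1/6) + (2)·(1/3) + (3)·(1/2) = 11/6.
The best pure response is B with expected payoff 7/2.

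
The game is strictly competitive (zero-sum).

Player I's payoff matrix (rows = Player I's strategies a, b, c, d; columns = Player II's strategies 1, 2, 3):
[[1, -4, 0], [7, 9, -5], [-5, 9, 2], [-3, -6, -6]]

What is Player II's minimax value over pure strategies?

The worst case (largest entry) in each column is 1: 7, 2: 9, 3: 2.
The best (smallest) of these is 2.

2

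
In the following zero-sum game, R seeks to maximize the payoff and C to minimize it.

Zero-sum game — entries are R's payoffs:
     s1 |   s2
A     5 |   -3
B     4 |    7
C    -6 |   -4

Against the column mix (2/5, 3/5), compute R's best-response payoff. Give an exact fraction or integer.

A: (5)·(2/5) + (-3)·(3/5) = 1/5.
B: (4)·(2/5) + (7)·(3/5) = 29/5.
C: (-6)·(2/5) + (-4)·(3/5) = -24/5.
The best pure response is B with expected payoff 29/5.

29/5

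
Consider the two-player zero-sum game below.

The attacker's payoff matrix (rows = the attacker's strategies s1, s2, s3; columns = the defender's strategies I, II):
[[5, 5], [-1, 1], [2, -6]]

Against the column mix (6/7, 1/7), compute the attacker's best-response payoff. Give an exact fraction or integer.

s1: (5)·(6/7) + (5)·(1/7) = 5.
s2: (-1)·(6/7) + (1)·(1/7) = -5/7.
s3: (2)·(6/7) + (-6)·(1/7) = 6/7.
The best pure response is s1 with expected payoff 5.

5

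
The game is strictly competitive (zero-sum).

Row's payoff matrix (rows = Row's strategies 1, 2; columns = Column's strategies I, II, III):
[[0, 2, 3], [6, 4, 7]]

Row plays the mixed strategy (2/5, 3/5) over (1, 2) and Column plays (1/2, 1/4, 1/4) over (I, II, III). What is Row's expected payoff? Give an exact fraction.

79/20

Against (1/2, 1/4, 1/4), each row's expected payoff is 1: 5/4; 2: 23/4.
Taking the (2/5, 3/5)-weighted average: (2/5)·(5/4) + (3/5)·(23/4) = 79/20.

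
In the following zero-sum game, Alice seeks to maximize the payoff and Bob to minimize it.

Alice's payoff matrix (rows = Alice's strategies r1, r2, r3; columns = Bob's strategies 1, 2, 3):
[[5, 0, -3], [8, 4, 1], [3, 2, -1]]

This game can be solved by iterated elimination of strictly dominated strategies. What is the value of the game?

Column 1 is strictly dominated by 2 for Bob (0<5, 4<8, 2<3); eliminate 1.
Column 2 is strictly dominated by 3 for Bob (-3<0, 1<4, -1<2); eliminate 2.
Row r3 is strictly dominated by row r2 (1>-1); eliminate r3.
Row r1 is strictly dominated by row r2 (1>-3); eliminate r1.
Only (r2, 3) remains, with payoff 1.

1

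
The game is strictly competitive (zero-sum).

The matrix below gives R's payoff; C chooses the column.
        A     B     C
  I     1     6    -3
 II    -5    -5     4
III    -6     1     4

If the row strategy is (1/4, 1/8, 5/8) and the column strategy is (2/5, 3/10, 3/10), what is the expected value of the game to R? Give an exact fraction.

-21/40

Against (2/5, 3/10, 3/10), each row's expected payoff is I: 13/10; II: -23/10; III: -9/10.
Taking the (1/4, 1/8, 5/8)-weighted average: (1/4)·(13/10) + (1/8)·(-23/10) + (5/8)·(-9/10) = -21/40.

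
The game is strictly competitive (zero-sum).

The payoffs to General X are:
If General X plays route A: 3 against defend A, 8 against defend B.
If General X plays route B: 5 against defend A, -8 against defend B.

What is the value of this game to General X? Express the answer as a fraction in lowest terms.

Row minima are 3 and -8, so General X's maximin is 3; column maxima are 5 and 8, so General Y's minimax is 5. These differ, so the equilibrium is in mixed strategies.
Let General X play route A with probability p. General Y is indifferent when 3p + 5(1−p) = 8p − 8(1−p), giving p = 13/18.
Let General Y play defend A with probability q. General X is indifferent when 3q + 8(1−q) = 5q − 8(1−q), giving q = 8/9.
The value is 3·(8/9) + (8)·(1/9) = 32/9.

32/9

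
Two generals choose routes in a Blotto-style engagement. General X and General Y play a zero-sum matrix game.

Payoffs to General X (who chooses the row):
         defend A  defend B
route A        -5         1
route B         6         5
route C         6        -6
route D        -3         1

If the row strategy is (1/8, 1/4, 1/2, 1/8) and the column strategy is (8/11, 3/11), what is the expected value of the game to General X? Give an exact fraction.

Against (8/11, 3/11), each row's expected payoff is route A: -37/11; route B: 63/11; route C: 30/11; route D: -21/11.
Taking the (1/8, 1/4, 1/2, 1/8)-weighted average: (1/8)·(-37/11) + (1/4)·(63/11) + (1/2)·(30/11) + (1/8)·(-21/11) = 47/22.

47/22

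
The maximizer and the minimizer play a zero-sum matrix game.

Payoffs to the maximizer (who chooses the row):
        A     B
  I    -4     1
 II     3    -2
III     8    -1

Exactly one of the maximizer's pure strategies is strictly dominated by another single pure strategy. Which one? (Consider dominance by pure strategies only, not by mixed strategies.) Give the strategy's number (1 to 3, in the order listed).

Compare II with III: 8 > 3, -1 > -2.
So III strictly dominates II for the maximizer; II is strictly dominated.

2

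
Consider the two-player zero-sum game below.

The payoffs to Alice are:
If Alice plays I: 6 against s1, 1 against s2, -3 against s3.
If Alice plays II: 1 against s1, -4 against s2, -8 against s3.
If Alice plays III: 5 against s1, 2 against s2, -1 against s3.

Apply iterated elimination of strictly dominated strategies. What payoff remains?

Row II is strictly dominated by row I (6>1, 1>-4, -3>-8); eliminate II.
Column s2 is strictly dominated by s3 for Bob (-3<1, -1<2); eliminate s2.
Column s1 is strictly dominated by s3 for Bob (-3<6, -1<5); eliminate s1.
Row I is strictly dominated by row III (-1>-3); eliminate I.
Only (III, s3) remains, with payoff -1.

-1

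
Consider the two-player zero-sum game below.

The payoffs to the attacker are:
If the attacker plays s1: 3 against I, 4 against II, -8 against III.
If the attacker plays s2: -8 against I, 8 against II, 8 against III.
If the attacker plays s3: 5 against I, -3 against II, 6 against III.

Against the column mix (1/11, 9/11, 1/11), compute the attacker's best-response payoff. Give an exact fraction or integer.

s1: (3)·(1/11) + (4)·(9/11) + (-8)·(1/11) = 31/11.
s2: (-8)·(1/11) + (8)·(9/11) + (8)·(1/11) = 72/11.
s3: (5)·(1/11) + (-3)·(9/11) + (6)·(1/11) = -16/11.
The best pure response is s2 with expected payoff 72/11.

72/11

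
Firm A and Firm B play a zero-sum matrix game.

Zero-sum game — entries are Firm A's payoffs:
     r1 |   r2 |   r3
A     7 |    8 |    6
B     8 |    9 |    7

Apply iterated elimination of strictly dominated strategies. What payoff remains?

Row A is strictly dominated by row B (8>7, 9>8, 7>6); eliminate A.
Column r1 is strictly dominated by r3 for Firm B (7<8); eliminate r1.
Column r2 is strictly dominated by r3 for Firm B (7<9); eliminate r2.
Only (B, r3) remains, with payoff 7.

7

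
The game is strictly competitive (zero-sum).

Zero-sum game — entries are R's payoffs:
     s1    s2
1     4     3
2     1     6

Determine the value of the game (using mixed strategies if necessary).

7/2

Row minima are 3 and 1, so R's maximin is 3; column maxima are 4 and 6, so C's minimax is 4. These differ, so the equilibrium is in mixed strategies.
Let R play 1 with probability p. C is indifferent when 4p + (1−p) = 3p + 6(1−p), giving p = 5/6.
Let C play s1 with probability q. R is indifferent when 4q + 3(1−q) = q + 6(1−q), giving q = 1/2.
The value is 4·(1/2) + (3)·(1/2) = 7/2.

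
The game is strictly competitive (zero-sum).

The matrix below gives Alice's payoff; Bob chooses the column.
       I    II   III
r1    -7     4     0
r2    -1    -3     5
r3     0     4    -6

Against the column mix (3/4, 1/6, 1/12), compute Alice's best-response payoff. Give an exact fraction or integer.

r1: (-7)·(3/4) + (4)·(1/6) + (0)·(1/12) = -55/12.
r2: (-1)·(3/4) + (-3)·(1/6) + (5)·(1/12) = -5/6.
r3: (0)·(3/4) + (4)·(1/6) + (-6)·(1/12) = 1/6.
The best pure response is r3 with expected payoff 1/6.

1/6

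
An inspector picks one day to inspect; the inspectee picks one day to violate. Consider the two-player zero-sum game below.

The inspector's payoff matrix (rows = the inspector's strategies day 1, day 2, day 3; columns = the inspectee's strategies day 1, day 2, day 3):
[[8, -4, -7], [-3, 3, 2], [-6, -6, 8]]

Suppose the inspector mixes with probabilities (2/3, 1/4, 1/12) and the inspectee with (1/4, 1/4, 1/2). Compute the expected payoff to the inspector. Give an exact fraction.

Against (1/4, 1/4, 1/2), each row's expected payoff is day 1: -5/2; day 2: 1; day 3: 1.
Taking the (2/3, 1/4, 1/12)-weighted average: (2/3)·(-5/2) + (1/4)·(1) + (1/12)·(1) = -4/3.

-4/3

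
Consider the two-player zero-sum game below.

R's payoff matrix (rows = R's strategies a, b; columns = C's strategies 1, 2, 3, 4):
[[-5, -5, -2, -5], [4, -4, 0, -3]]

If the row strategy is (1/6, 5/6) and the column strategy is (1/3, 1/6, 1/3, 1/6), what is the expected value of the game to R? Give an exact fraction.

Against (1/3, 1/6, 1/3, 1/6), each row's expected payoff is a: -4; b: 1/6.
Taking the (1/6, 5/6)-weighted average: (1/6)·(-4) + (5/6)·(1/6) = -19/36.

-19/36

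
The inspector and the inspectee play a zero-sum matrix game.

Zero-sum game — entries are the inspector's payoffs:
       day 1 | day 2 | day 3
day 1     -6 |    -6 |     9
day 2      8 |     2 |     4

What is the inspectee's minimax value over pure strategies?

2

The worst case (largest entry) in each column is day 1: 8, day 2: 2, day 3: 9.
The best (smallest) of these is 2.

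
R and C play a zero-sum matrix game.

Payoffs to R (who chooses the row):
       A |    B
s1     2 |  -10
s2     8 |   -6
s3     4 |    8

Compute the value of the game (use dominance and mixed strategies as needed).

44/9

Row s1 is strictly dominated by row s2, so R never plays it.
The remaining 2×2 game on (s2, s3) × (A, B) has no saddle point. Let R play s2 with probability p; indifference gives 8p + 4(1−p) = −6p + 8(1−p), so p = 2/9.
Similarly C's optimal q on A is 7/9, and the value is 8·(7/9) + (-6)·(2/9) = 44/9.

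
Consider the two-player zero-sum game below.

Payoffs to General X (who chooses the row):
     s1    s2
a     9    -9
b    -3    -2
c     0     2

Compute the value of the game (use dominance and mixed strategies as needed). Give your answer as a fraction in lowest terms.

9/10

Row b is strictly dominated by row c, so General X never plays it.
The remaining 2×2 game on (a, c) × (s1, s2) has no saddle point. Let General X play a with probability p; indifference gives 9p = −9p + 2(1−p), so p = 1/10.
Similarly General Y's optimal q on s1 is 11/20, and the value is 9·(11/20) + (-9)·(9/20) = 9/10.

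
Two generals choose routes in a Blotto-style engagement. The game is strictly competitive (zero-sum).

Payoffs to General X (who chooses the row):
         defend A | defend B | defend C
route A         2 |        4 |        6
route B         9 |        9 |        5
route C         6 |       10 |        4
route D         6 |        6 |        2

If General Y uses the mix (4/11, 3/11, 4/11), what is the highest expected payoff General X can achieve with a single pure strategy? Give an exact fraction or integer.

83/11

route A: (2)·(4/11) + (4)·(3/11) + (6)·(4/11) = 4.
route B: (9)·(4/11) + (9)·(3/11) + (5)·(4/11) = 83/11.
route C: (6)·(4/11) + (10)·(3/11) + (4)·(4/11) = 70/11.
route D: (6)·(4/11) + (6)·(3/11) + (2)·(4/11) = 50/11.
The best pure response is route B with expected payoff 83/11.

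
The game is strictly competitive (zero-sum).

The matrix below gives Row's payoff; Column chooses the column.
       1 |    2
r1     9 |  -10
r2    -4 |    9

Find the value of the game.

Row minima are -10 and -4, so Row's maximin is -4; column maxima are 9 and 9, so Column's minimax is 9. These differ, so the equilibrium is in mixed strategies.
Let Row play r1 with probability p. Column is indifferent when 9p − 4(1−p) = −10p + 9(1−p), giving p = 13/32.
Let Column play 1 with probability q. Row is indifferent when 9q − 10(1−q) = −4q + 9(1−q), giving q = 19/32.
The value is 9·(19/32) + (-10)·(13/32) = 41/32.

41/32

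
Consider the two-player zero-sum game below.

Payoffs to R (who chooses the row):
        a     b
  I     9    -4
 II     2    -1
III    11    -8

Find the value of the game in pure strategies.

Row minima: -4, -1, -8 → R's maximin is -1.
Column maxima: 11, -1 → C's minimax is -1.
They coincide at (II, b), so the value is -1.

-1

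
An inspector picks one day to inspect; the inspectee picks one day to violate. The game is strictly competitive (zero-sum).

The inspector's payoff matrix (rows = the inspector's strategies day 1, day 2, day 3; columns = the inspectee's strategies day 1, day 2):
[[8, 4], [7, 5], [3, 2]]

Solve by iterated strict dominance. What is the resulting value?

5

Column day 1 is strictly dominated by day 2 for the inspectee (4<8, 5<7, 2<3); eliminate day 1.
Row day 3 is strictly dominated by row day 1 (4>2); eliminate day 3.
Row day 1 is strictly dominated by row day 2 (5>4); eliminate day 1.
Only (day 2, day 2) remains, with payoff 5.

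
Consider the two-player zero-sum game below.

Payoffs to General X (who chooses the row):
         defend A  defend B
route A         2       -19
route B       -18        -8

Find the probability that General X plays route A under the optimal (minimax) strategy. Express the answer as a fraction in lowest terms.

10/31

Row minima are -19 and -18, so General X's maximin is -18; column maxima are 2 and -8, so General Y's minimax is -8. These differ, so the equilibrium is in mixed strategies.
Let General X play route A with probability p. General Y is indifferent when 2p − 18(1−p) = −19p − 8(1−p), giving p = 10/31.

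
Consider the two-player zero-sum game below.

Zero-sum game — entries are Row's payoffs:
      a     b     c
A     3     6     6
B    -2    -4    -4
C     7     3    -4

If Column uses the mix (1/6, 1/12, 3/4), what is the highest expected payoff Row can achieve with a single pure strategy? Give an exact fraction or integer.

11/2

A: (3)·(1/6) + (6)·(1/12) + (6)·(3/4) = 11/2.
B: (-2)·(1/6) + (-4)·(1/12) + (-4)·(3/4) = -11/3.
C: (7)·(1/6) + (3)·(1/12) + (-4)·(3/4) = -19/12.
The best pure response is A with expected payoff 11/2.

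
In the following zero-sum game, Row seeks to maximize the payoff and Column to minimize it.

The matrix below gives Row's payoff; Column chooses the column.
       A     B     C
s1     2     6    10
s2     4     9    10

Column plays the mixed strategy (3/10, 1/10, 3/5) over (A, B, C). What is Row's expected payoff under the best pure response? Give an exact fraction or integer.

s1: (2)·(3/10) + (6)·(1/10) + (10)·(3/5) = 36/5.
s2: (4)·(3/10) + (9)·(1/10) + (10)·(3/5) = 81/10.
The best pure response is s2 with expected payoff 81/10.

81/10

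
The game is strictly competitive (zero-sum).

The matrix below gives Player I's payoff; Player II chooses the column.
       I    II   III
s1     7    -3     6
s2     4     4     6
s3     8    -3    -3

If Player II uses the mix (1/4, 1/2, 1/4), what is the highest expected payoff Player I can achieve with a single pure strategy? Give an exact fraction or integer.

s1: (7)·(1/4) + (-3)·(1/2) + (6)·(1/4) = 7/4.
s2: (4)·(1/4) + (4)·(1/2) + (6)·(1/4) = 9/2.
s3: (8)·(1/4) + (-3)·(1/2) + (-3)·(1/4) = -1/4.
The best pure response is s2 with expected payoff 9/2.

9/2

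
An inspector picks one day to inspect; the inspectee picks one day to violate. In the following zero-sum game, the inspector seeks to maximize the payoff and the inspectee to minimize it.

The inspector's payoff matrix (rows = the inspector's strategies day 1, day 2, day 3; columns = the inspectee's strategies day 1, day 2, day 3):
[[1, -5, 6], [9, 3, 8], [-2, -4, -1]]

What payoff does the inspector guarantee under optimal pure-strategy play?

Row minima: -5, 3, -4 → the inspector's maximin is 3.
Column maxima: 9, 3, 8 → the inspectee's minimax is 3.
They coincide at (day 2, day 2), so the value is 3.

3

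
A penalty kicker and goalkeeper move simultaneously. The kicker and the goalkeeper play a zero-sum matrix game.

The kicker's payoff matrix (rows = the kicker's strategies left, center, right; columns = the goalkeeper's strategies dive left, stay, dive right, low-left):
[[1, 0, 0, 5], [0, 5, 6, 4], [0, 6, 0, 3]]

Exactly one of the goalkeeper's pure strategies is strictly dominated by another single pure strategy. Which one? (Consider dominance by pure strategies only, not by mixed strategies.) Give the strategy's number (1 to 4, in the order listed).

The goalkeeper prefers columns that give the kicker less. Compare low-left with dive left: 1 < 5, 0 < 4, 0 < 3.
So dive left strictly dominates low-left for the goalkeeper; low-left is strictly dominated.

4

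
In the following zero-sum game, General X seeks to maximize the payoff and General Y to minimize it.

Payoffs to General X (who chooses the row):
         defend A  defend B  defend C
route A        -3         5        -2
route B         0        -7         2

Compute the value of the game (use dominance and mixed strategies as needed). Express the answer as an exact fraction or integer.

Column defend C is strictly dominated by defend A for General Y (it gives General X more in every row).
The remaining 2×2 game on (route A, route B) × (defend A, defend B) has no saddle point. Let General X play route A with probability p; indifference gives −3p = 5p − 7(1−p), so p = 7/15.
Similarly General Y's optimal q on defend A is 4/5, and the value is -3·(4/5) + (5)·(1/5) = -7/5.

-7/5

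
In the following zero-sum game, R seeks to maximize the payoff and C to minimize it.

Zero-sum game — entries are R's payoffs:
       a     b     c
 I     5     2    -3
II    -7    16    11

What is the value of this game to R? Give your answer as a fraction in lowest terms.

Column b is strictly dominated by c for C (it gives R more in every row).
The remaining 2×2 game on (I, II) × (a, c) has no saddle point. Let R play I with probability p; indifference gives 5p − 7(1−p) = −3p + 11(1−p), so p = 9/13.
Similarly C's optimal q on a is 7/13, and the value is 5·(7/13) + (-3)·(6/13) = 17/13.

17/13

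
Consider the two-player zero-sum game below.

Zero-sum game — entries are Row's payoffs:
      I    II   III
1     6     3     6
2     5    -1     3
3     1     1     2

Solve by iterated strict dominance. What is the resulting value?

Column III is strictly dominated by II for Column (3<6, -1<3, 1<2); eliminate III.
Row 3 is strictly dominated by row 1 (6>1, 3>1); eliminate 3.
Column I is strictly dominated by II for Column (3<6, -1<5); eliminate I.
Row 2 is strictly dominated by row 1 (3>-1); eliminate 2.
Only (1, II) remains, with payoff 3.

3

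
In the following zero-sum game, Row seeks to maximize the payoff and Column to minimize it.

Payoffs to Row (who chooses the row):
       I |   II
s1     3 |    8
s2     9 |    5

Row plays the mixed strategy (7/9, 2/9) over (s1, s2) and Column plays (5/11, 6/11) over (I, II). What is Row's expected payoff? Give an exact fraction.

Against (5/11, 6/11), each row's expected payoff is s1: 63/11; s2: 75/11.
Taking the (7/9, 2/9)-weighted average: (7/9)·(63/11) + (2/9)·(75/11) = 197/33.

197/33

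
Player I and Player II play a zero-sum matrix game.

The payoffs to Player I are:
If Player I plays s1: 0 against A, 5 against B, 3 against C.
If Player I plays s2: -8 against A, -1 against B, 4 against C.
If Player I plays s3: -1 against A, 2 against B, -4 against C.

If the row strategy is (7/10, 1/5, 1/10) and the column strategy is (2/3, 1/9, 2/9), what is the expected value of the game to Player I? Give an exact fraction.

Against (2/3, 1/9, 2/9), each row's expected payoff is s1: 11/9; s2: -41/9; s3: -4/3.
Taking the (7/10, 1/5, 1/10)-weighted average: (7/10)·(11/9) + (1/5)·(-41/9) + (1/10)·(-4/3) = -17/90.

-17/90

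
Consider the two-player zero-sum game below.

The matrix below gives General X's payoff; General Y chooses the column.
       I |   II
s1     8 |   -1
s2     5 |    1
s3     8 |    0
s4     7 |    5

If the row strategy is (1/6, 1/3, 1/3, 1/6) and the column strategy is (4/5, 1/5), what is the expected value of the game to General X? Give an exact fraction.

Against (4/5, 1/5), each row's expected payoff is s1: 31/5; s2: 21/5; s3: 32/5; s4: 33/5.
Taking the (1/6, 1/3, 1/3, 1/6)-weighted average: (1/6)·(31/5) + (1/3)·(21/5) + (1/3)·(32/5) + (1/6)·(33/5) = 17/3.

17/3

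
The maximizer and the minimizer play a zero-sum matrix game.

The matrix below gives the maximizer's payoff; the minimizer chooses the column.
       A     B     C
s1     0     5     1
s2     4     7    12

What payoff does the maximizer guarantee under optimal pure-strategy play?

4

Row minima: 0, 4 → the maximizer's maximin is 4.
Column maxima: 4, 7, 12 → the minimizer's minimax is 4.
They coincide at (s2, A), so the value is 4.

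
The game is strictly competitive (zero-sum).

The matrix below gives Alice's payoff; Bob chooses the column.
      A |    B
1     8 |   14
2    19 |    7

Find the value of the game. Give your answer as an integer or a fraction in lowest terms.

Row minima are 8 and 7, so Alice's maximin is 8; column maxima are 19 and 14, so Bob's minimax is 14. These differ, so the equilibrium is in mixed strategies.
Let Alice play 1 with probability p. Bob is indifferent when 8p + 19(1−p) = 14p + 7(1−p), giving p = 2/3.
Let Bob play A with probability q. Alice is indifferent when 8q + 14(1−q) = 19q + 7(1−q), giving q = 7/18.
The value is 8·(7/18) + (14)·(11/18) = 35/3.

35/3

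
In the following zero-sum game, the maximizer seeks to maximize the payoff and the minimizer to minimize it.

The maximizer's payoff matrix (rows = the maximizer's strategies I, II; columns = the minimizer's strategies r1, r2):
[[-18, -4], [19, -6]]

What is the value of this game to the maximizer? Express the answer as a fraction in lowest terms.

-184/39

Row minima are -18 and -6, so the maximizer's maximin is -6; column maxima are 19 and -4, so the minimizer's minimax is -4. These differ, so the equilibrium is in mixed strategies.
Let the maximizer play I with probability p. The minimizer is indifferent when −18p + 19(1−p) = −4p − 6(1−p), giving p = 25/39.
Let the minimizer play r1 with probability q. The maximizer is indifferent when −18q − 4(1−q) = 19q − 6(1−q), giving q = 2/39.
The value is -18·(2/39) + (-4)·(37/39) = -184/39.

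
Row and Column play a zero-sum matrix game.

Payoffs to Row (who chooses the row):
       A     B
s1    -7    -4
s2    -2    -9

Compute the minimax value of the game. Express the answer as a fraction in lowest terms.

Row minima are -7 and -9, so Row's maximin is -7; column maxima are -2 and -4, so Column's minimax is -4. These differ, so the equilibrium is in mixed strategies.
Let Row play s1 with probability p. Column is indifferent when −7p − 2(1−p) = −4p − 9(1−p), giving p = 7/10.
Let Column play A with probability q. Row is indifferent when −7q − 4(1−q) = −2q − 9(1−q), giving q = 1/2.
The value is -7·(1/2) + (-4)·(1/2) = -11/2.

-11/2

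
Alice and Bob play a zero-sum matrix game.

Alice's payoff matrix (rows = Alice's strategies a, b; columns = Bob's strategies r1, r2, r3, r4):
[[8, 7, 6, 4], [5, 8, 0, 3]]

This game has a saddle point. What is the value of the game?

Row minima: 4, 0 → Alice's maximin is 4.
Column maxima: 8, 8, 6, 4 → Bob's minimax is 4.
They coincide at (a, r4), so the value is 4.

4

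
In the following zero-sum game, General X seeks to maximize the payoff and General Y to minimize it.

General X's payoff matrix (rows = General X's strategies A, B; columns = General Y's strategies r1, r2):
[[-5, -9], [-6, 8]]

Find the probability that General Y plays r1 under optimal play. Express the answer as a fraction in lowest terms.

17/18

Row minima are -9 and -6, so General X's maximin is -6; column maxima are -5 and 8, so General Y's minimax is -5. These differ, so the equilibrium is in mixed strategies.
Let General Y play r1 with probability q. General X is indifferent when −5q − 9(1−q) = −6q + 8(1−q), giving q = 17/18.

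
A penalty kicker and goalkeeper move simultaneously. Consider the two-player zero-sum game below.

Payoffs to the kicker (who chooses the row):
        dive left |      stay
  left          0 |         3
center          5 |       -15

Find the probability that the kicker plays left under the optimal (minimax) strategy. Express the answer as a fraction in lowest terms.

Row minima are 0 and -15, so the kicker's maximin is 0; column maxima are 5 and 3, so the goalkeeper's minimax is 3. These differ, so the equilibrium is in mixed strategies.
Let the kicker play left with probability p. The goalkeeper is indifferent when 5(1−p) = 3p − 15(1−p), giving p = 20/23.

20/23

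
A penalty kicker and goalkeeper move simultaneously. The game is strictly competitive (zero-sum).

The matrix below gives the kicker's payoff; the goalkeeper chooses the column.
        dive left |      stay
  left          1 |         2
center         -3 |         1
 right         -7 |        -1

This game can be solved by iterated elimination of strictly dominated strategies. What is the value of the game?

Row right is strictly dominated by row left (1>-7, 2>-1); eliminate right.
Column stay is strictly dominated by dive left for the goalkeeper (1<2, -3<1); eliminate stay.
Row center is strictly dominated by row left (1>-3); eliminate center.
Only (left, dive left) remains, with payoff 1.

1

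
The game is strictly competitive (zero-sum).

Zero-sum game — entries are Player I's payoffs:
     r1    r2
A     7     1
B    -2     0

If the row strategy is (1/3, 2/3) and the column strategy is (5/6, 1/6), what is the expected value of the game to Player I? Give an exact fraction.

8/9

Against (5/6, 1/6), each row's expected payoff is A: 6; B: -5/3.
Taking the (1/3, 2/3)-weighted average: (1/3)·(6) + (2/3)·(-5/3) = 8/9.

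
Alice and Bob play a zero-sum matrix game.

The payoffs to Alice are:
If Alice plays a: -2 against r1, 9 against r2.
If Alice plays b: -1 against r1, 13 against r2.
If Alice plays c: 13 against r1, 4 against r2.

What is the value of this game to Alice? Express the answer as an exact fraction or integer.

173/23

Row a is strictly dominated by row b, so Alice never plays it.
The remaining 2×2 game on (b, c) × (r1, r2) has no saddle point. Let Alice play b with probability p; indifference gives −p + 13(1−p) = 13p + 4(1−p), so p = 9/23.
Similarly Bob's optimal q on r1 is 9/23, and the value is -1·(9/23) + (13)·(14/23) = 173/23.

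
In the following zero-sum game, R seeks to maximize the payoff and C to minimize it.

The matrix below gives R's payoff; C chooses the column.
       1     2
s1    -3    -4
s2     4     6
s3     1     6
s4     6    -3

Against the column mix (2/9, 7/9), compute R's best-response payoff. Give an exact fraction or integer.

50/9

s1: (-3)·(2/9) + (-4)·(7/9) = -34/9.
s2: (4)·(2/9) + (6)·(7/9) = 50/9.
s3: (1)·(2/9) + (6)·(7/9) = 44/9.
s4: (6)·(2/9) + (-3)·(7/9) = -1.
The best pure response is s2 with expected payoff 50/9.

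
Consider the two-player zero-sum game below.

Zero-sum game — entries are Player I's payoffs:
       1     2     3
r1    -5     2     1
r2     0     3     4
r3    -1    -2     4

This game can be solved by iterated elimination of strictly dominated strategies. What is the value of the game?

Column 3 is strictly dominated by 1 for Player II (-5<1, 0<4, -1<4); eliminate 3.
Row r1 is strictly dominated by row r2 (0>-5, 3>2); eliminate r1.
Row r3 is strictly dominated by row r2 (0>-1, 3>-2); eliminate r3.
Column 2 is strictly dominated by 1 for Player II (0<3); eliminate 2.
Only (r2, 1) remains, with payoff 0.

0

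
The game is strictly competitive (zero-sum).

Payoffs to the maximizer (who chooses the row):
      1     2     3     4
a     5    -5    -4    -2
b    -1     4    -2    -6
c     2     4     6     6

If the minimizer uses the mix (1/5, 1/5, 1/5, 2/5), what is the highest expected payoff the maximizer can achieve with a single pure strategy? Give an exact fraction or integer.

24/5

a: (5)·(1/5) + (-5)·(1/5) + (-4)·(1/5) + (-2)·(2/5) = -8/5.
b: (-1)·(1/5) + (4)·(1/5) + (-2)·(1/5) + (-6)·(2/5) = -11/5.
c: (2)·(1/5) + (4)·(1/5) + (6)·(1/5) + (6)·(2/5) = 24/5.
The best pure response is c with expected payoff 24/5.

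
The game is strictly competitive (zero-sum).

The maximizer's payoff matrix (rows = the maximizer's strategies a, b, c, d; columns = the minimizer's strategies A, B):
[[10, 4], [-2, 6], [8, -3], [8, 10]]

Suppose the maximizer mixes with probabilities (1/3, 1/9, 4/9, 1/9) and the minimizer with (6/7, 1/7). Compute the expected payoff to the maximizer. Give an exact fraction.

424/63

Against (6/7, 1/7), each row's expected payoff is a: 64/7; b: -6/7; c: 45/7; d: 58/7.
Taking the (1/3, 1/9, 4/9, 1/9)-weighted average: (1/3)·(64/7) + (1/9)·(-6/7) + (4/9)·(45/7) + (1/9)·(58/7) = 424/63.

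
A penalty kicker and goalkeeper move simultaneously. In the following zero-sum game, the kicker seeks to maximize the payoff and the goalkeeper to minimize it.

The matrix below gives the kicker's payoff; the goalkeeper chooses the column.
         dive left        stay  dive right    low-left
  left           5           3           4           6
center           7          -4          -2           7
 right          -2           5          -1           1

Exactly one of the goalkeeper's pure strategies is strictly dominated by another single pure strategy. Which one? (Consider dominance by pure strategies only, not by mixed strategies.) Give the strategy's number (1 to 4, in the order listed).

The goalkeeper prefers columns that give the kicker less. Compare low-left with dive right: 4 < 6, -2 < 7, -1 < 1.
So dive right strictly dominates low-left for the goalkeeper; low-left is strictly dominated.

4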